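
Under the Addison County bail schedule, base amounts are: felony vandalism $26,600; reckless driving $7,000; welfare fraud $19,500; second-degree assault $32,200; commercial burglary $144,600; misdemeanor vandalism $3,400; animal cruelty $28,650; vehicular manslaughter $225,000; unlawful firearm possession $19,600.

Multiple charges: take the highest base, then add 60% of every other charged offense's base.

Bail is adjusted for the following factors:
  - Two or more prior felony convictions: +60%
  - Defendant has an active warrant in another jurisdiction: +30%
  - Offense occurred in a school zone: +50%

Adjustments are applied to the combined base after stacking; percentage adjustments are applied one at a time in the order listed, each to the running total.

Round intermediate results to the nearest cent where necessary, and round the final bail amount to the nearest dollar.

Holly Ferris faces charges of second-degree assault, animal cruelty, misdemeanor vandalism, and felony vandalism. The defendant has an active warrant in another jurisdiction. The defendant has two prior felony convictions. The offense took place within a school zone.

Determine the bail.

$210,257

Base amounts from the schedule: second-degree assault $32,200; animal cruelty $28,650; misdemeanor vandalism $3,400; felony vandalism $26,600.
Stacking rule: highest base plus 60% of each additional charge. Highest is second-degree assault at $32,200. Additional: $28,650 × 60% = $17,190; $3,400 × 60% = $2,040; $26,600 × 60% = $15,960. Combined base = $32,200 + $35,190 = $67,390.
Two or more prior felony convictions (+60%): $67,390 × 1.6 = $107,824.
Defendant has an active warrant in another jurisdiction (+30%): $107,824 × 1.3 = $140,171.20.
Offense occurred in a school zone (+50%): $140,171.20 × 1.5 = $210,256.80.
Rounded to the nearest dollar: $210,257.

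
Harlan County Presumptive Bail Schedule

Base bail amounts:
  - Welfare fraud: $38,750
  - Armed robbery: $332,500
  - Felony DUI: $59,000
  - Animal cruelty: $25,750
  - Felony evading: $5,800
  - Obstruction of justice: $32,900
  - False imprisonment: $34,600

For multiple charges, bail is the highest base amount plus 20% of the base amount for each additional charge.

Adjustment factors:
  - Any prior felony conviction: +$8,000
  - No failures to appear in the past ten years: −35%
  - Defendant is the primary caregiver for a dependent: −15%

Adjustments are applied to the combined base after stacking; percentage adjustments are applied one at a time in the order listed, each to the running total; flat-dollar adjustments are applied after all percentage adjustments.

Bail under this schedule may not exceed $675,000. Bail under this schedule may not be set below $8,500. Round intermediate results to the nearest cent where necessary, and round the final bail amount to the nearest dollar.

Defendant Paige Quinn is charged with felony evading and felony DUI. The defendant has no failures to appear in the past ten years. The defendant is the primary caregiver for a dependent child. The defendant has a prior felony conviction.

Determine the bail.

$41,238

Base amounts from the schedule: felony evading $5,800; felony DUI $59,000.
Stacking rule: highest base plus 20% of each additional charge. Highest is felony DUI at $59,000. Additional: $5,800 × 20% = $1,160. Combined base = $59,000 + $1,160 = $60,160.
No failures to appear in the past ten years (−35%): $60,160 × 0.65 = $39,104.
Defendant is the primary caregiver for a dependent (−15%): $39,104 × 0.85 = $33,238.40.
Any prior felony conviction (+$8,000 flat): $33,238.40 + $8,000 = $41,238.40.
$41,238.40 is within the $675,000 maximum.
$41,238.40 is at or above the $8,500 minimum.
Rounded to the nearest dollar: $41,238.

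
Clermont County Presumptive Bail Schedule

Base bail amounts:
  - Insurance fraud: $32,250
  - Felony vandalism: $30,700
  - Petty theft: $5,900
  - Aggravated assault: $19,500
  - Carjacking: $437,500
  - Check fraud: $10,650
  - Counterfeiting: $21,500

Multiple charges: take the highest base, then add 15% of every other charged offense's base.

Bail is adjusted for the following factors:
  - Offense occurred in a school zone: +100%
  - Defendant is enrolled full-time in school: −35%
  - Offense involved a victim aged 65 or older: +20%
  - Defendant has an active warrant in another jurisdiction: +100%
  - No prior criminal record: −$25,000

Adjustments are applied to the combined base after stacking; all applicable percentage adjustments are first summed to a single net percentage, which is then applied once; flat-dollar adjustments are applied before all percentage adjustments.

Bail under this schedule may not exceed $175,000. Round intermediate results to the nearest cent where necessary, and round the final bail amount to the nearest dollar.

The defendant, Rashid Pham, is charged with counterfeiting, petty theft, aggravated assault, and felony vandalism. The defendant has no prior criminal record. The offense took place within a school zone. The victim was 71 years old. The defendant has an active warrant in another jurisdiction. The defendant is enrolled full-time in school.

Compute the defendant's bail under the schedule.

Base amounts from the schedule: counterfeiting $21,500; petty theft $5,900; aggravated assault $19,500; felony vandalism $30,700.
Stacking rule: highest base plus 15% of each additional charge. Highest is felony vandalism at $30,700. Additional: $21,500 × 15% = $3,225; $5,900 × 15% = $885; $19,500 × 15% = $2,925. Combined base = $30,700 + $7,035 = $37,735.
No prior criminal record (−$25,000 flat): $37,735 − $25,000 = $12,735.
Net percentage adjustment: +100% −35% +20% +100% = +185%. $12,735 × 2.85 = $36,294.75.
$36,294.75 is within the $175,000 maximum.
Rounded to the nearest dollar: $36,295.

$36,295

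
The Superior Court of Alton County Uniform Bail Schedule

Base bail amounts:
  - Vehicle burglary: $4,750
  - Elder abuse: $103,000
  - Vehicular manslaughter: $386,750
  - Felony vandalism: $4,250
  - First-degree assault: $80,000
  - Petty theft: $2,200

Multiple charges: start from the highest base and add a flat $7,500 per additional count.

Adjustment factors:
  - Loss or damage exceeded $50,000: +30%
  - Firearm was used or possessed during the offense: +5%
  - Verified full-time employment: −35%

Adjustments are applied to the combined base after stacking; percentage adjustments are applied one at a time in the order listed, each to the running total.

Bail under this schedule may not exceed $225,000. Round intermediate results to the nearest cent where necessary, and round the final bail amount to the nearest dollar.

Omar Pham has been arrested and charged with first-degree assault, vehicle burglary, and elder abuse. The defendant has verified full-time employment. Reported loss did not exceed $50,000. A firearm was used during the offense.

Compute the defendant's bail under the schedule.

$80,535

Base amounts from the schedule: first-degree assault $80,000; vehicle burglary $4,750; elder abuse $103,000.
Stacking rule: highest base plus $7,500 per additional charge. Highest is elder abuse at $103,000; 2 additional charges → +$15,000. Combined base = $118,000.
Firearm was used or possessed during the offense (+5%): $118,000 × 1.05 = $123,900.
Verified full-time employment (−35%): $123,900 × 0.65 = $80,535.
$80,535 is within the $225,000 maximum.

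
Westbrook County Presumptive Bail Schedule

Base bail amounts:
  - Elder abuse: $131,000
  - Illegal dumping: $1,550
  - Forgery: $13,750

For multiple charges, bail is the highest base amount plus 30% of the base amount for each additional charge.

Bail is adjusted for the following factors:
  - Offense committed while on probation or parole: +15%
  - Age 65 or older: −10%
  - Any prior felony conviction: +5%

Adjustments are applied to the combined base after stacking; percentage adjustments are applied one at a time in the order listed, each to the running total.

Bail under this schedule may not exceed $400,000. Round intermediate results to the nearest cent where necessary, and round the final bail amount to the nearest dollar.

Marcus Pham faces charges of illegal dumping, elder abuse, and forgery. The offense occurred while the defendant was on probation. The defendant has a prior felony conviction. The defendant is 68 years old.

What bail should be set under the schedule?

$147,352

Base amounts from the schedule: illegal dumping $1,550; elder abuse $131,000; forgery $13,750.
Stacking rule: highest base plus 30% of each additional charge. Highest is elder abuse at $131,000. Additional: $1,550 × 30% = $465; $13,750 × 30% = $4,125. Combined base = $131,000 + $4,590 = $135,590.
Offense committed while on probation or parole (+15%): $135,590 × 1.15 = $155,928.50.
Age 65 or older (−10%): $155,928.50 × 0.9 = $140,335.65.
Any prior felony conviction (+5%): $140,335.65 × 1.05 = $147,352.43.
$147,352.43 is within the $400,000 maximum.
Rounded to the nearest dollar: $147,352.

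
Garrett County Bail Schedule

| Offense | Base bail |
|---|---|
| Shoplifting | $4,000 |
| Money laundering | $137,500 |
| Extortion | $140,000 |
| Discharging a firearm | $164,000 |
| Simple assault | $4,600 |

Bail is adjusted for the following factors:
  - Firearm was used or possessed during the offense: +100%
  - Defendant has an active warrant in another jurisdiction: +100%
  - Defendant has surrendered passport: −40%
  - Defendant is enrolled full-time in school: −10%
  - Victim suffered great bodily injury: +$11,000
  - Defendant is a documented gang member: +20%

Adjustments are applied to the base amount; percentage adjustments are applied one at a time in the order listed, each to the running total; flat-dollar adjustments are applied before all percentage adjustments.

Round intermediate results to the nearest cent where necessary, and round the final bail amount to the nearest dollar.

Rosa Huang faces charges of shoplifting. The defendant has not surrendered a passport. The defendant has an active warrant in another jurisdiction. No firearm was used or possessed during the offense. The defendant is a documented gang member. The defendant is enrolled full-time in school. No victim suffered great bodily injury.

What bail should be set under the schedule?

Base amounts from the schedule: shoplifting $4,000.
Single charge. Combined base = $4,000.
Defendant has an active warrant in another jurisdiction (+100%): $4,000 × 2 = $8,000.
Defendant is enrolled full-time in school (−10%): $8,000 × 0.9 = $7,200.
Defendant is a documented gang member (+20%): $7,200 × 1.2 = $8,640.

$8,640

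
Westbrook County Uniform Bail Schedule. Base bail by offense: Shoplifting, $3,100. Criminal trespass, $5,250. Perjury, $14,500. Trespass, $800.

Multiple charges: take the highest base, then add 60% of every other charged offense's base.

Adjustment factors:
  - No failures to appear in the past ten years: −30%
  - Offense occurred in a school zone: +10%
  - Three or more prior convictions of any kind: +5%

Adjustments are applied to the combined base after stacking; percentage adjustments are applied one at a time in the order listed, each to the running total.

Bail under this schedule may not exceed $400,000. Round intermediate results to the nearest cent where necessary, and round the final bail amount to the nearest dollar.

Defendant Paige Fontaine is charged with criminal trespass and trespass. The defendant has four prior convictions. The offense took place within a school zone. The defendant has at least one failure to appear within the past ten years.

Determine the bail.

Base amounts from the schedule: criminal trespass $5,250; trespass $800.
Stacking rule: highest base plus 60% of each additional charge. Highest is criminal trespass at $5,250. Additional: $800 × 60% = $480. Combined base = $5,250 + $480 = $5,730.
Offense occurred in a school zone (+10%): $5,730 × 1.1 = $6,303.
Three or more prior convictions of any kind (+5%): $6,303 × 1.05 = $6,618.15.
$6,618.15 is within the $400,000 maximum.
Rounded to the nearest dollar: $6,618.

$6,618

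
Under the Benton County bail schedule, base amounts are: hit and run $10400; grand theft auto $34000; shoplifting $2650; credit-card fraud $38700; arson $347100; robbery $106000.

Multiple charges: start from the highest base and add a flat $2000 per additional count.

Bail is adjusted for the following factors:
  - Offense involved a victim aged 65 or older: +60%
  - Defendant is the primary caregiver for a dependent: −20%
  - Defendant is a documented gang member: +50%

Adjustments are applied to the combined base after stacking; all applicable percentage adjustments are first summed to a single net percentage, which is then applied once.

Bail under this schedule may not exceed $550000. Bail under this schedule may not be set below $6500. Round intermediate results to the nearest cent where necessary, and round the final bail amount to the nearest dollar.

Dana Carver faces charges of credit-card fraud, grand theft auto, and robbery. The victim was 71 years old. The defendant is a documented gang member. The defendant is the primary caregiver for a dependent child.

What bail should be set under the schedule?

$209000

Base amounts from the schedule: credit-card fraud $38700; grand theft auto $34000; robbery $106000.
Stacking rule: highest base plus $2000 per additional charge. Highest is robbery at $106000; 2 additional charges → +$4000. Combined base = $110000.
Net percentage adjustment: +60% −20% +50% = +90%. $110000 × 1.9 = $209000.
$209000 is within the $550000 maximum.
$209000 is at or above the $6500 minimum.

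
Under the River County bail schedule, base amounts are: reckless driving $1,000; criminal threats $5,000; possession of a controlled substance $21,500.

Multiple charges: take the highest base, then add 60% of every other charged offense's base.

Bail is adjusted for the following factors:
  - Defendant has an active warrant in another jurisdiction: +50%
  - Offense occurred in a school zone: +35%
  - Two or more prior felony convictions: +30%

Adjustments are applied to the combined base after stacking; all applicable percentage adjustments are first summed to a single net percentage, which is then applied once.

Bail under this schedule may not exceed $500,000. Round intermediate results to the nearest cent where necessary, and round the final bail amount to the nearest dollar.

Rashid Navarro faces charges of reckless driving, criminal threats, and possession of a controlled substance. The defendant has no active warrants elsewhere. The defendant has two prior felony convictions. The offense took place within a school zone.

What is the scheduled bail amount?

$41,415

Base amounts from the schedule: reckless driving $1,000; criminal threats $5,000; possession of a controlled substance $21,500.
Stacking rule: highest base plus 60% of each additional charge. Highest is possession of a controlled substance at $21,500. Additional: $1,000 × 60% = $600; $5,000 × 60% = $3,000. Combined base = $21,500 + $3,600 = $25,100.
Net percentage adjustment: +35% +30% = +65%. $25,100 × 1.65 = $41,415.
$41,415 is within the $500,000 maximum.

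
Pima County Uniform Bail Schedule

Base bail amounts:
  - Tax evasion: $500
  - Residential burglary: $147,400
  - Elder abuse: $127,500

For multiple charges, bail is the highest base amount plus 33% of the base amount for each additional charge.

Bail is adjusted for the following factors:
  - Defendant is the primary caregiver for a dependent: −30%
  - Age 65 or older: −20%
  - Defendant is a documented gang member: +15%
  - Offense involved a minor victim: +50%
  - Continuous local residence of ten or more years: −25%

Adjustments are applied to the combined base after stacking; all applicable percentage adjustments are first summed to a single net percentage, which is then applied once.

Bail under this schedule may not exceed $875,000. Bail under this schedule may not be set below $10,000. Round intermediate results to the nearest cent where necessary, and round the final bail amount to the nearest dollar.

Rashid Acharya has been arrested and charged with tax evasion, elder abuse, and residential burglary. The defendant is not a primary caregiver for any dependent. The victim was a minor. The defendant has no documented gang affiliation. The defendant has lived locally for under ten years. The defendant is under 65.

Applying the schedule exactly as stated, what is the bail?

$284,460

Base amounts from the schedule: tax evasion $500; elder abuse $127,500; residential burglary $147,400.
Stacking rule: highest base plus 33% of each additional charge. Highest is residential burglary at $147,400. Additional: $500 × 33% = $165; $127,500 × 33% = $42,075. Combined base = $147,400 + $42,240 = $189,640.
Offense involved a minor victim (+50%): $189,640 × 1.5 = $284,460.
$284,460 is within the $875,000 maximum.
$284,460 is at or above the $10,000 minimum.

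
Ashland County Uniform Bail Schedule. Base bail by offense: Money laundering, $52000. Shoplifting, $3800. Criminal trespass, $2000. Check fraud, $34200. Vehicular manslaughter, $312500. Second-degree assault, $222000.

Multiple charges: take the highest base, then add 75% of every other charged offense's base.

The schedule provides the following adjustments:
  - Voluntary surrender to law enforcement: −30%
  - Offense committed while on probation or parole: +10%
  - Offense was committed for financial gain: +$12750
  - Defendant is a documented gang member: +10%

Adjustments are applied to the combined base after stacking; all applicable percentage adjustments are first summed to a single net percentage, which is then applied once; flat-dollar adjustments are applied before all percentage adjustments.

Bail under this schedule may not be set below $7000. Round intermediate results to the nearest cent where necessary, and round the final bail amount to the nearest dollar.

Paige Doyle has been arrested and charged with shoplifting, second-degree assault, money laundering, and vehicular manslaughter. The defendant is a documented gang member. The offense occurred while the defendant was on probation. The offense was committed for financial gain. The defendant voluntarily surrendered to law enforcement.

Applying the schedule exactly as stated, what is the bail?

Base amounts from the schedule: shoplifting $3800; second-degree assault $222000; money laundering $52000; vehicular manslaughter $312500.
Stacking rule: highest base plus 75% of each additional charge. Highest is vehicular manslaughter at $312500. Additional: $3800 × 75% = $2850; $222000 × 75% = $166500; $52000 × 75% = $39000. Combined base = $312500 + $208350 = $520850.
Offense was committed for financial gain (+$12750 flat): $520850 + $12750 = $533600.
Net percentage adjustment: −30% +10% +10% = −10%. $533600 × 0.9 = $480240.
$480240 is at or above the $7000 minimum.

$480240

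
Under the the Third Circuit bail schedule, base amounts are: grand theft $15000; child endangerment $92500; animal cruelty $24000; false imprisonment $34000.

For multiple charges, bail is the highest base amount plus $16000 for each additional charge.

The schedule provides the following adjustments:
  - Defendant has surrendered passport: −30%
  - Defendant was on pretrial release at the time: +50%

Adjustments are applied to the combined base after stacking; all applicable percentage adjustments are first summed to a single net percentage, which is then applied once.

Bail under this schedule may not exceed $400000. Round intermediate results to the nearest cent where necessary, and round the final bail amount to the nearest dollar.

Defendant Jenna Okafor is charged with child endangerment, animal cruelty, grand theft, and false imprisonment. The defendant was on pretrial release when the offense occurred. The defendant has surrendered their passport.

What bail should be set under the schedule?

$168600

Base amounts from the schedule: child endangerment $92500; animal cruelty $24000; grand theft $15000; false imprisonment $34000.
Stacking rule: highest base plus $16000 per additional charge. Highest is child endangerment at $92500; 3 additional charges → +$48000. Combined base = $140500.
Net percentage adjustment: −30% +50% = +20%. $140500 × 1.2 = $168600.
$168600 is within the $400000 maximum.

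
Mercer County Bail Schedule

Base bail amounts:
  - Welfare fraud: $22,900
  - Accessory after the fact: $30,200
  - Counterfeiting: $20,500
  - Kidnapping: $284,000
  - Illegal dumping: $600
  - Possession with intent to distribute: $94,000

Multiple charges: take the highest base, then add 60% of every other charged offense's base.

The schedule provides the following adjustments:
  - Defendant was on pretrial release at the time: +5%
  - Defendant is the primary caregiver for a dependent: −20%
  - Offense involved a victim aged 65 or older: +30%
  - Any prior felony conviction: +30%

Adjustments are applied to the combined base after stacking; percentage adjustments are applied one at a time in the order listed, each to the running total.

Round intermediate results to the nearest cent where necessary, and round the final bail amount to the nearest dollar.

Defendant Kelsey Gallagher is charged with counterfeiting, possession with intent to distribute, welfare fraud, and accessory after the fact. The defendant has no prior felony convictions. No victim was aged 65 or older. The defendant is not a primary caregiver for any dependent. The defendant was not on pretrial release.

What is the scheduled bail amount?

Base amounts from the schedule: counterfeiting $20,500; possession with intent to distribute $94,000; welfare fraud $22,900; accessory after the fact $30,200.
Stacking rule: highest base plus 60% of each additional charge. Highest is possession with intent to distribute at $94,000. Additional: $20,500 × 60% = $12,300; $22,900 × 60% = $13,740; $30,200 × 60% = $18,120. Combined base = $94,000 + $44,160 = $138,160.
No adjustment factors apply to this defendant.

$138,160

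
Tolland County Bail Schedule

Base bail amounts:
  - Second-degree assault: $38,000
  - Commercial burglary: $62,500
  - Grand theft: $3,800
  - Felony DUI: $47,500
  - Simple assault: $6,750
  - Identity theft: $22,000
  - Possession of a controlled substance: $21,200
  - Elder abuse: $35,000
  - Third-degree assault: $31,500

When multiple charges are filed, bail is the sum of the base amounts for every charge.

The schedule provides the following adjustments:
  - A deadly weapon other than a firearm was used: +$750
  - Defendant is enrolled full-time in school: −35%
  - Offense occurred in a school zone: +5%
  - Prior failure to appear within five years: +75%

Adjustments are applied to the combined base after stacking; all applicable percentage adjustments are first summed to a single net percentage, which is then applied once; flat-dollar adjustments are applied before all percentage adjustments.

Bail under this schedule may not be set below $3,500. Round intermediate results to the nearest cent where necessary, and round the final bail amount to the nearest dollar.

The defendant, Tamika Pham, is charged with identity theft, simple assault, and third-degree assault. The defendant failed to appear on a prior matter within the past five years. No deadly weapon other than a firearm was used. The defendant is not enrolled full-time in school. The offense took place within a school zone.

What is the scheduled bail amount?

$108,450

Base amounts from the schedule: identity theft $22,000; simple assault $6,750; third-degree assault $31,500.
Stacking rule: sum of all bases. $22,000 + $6,750 + $31,500 = $60,250.
Net percentage adjustment: +5% +75% = +80%. $60,250 × 1.8 = $108,450.
$108,450 is at or above the $3,500 minimum.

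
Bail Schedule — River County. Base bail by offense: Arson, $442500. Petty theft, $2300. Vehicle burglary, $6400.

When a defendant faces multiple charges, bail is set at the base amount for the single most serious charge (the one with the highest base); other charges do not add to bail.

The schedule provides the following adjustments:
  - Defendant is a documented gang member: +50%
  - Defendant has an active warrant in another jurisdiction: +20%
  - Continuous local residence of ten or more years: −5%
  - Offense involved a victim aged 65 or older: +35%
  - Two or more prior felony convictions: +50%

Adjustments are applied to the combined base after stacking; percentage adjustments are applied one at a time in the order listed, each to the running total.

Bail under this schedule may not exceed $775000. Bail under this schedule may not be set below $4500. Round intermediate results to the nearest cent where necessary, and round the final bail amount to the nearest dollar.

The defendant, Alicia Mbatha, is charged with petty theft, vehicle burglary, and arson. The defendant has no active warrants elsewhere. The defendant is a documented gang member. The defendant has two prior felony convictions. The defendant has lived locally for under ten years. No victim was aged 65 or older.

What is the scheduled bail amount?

Base amounts from the schedule: petty theft $2300; vehicle burglary $6400; arson $442500.
Stacking rule: use the highest base only. Highest is arson at $442500. Combined base = $442500.
Defendant is a documented gang member (+50%): $442500 × 1.5 = $663750.
Two or more prior felony convictions (+50%): $663750 × 1.5 = $995625.
Result $995625 exceeds the maximum of $775000; bail is capped at $775000.
$775000 is at or above the $4500 minimum.

$775000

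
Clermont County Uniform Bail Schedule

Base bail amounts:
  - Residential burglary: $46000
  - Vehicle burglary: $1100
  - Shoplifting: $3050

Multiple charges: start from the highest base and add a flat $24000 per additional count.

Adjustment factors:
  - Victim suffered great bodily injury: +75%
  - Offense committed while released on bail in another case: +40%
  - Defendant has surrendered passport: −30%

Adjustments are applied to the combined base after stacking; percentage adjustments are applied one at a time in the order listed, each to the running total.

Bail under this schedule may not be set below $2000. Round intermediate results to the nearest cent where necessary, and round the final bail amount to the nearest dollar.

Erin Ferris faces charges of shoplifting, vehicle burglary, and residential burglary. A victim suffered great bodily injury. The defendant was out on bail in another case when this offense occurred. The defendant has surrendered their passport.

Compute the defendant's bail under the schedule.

$161210

Base amounts from the schedule: shoplifting $3050; vehicle burglary $1100; residential burglary $46000.
Stacking rule: highest base plus $24000 per additional charge. Highest is residential burglary at $46000; 2 additional charges → +$48000. Combined base = $94000.
Victim suffered great bodily injury (+75%): $94000 × 1.75 = $164500.
Offense committed while released on bail in another case (+40%): $164500 × 1.4 = $230300.
Defendant has surrendered passport (−30%): $230300 × 0.7 = $161210.
$161210 is at or above the $2000 minimum.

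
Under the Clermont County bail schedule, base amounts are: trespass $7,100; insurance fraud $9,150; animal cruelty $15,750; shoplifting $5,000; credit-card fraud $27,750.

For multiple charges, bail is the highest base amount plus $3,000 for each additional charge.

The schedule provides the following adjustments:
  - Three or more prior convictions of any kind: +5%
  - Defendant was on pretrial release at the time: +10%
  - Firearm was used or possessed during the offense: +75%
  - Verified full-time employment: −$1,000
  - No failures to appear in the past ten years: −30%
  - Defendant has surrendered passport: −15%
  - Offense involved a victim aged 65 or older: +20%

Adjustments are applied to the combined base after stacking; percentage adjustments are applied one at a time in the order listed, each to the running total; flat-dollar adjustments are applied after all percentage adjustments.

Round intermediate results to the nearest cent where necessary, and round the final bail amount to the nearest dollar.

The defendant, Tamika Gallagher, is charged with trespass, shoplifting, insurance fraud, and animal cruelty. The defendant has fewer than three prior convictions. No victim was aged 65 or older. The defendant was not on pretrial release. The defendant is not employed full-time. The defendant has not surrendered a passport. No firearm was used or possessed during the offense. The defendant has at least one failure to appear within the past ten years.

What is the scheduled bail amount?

$24,750

Base amounts from the schedule: trespass $7,100; shoplifting $5,000; insurance fraud $9,150; animal cruelty $15,750.
Stacking rule: highest base plus $3,000 per additional charge. Highest is animal cruelty at $15,750; 3 additional charges → +$9,000. Combined base = $24,750.
No adjustment factors apply to this defendant.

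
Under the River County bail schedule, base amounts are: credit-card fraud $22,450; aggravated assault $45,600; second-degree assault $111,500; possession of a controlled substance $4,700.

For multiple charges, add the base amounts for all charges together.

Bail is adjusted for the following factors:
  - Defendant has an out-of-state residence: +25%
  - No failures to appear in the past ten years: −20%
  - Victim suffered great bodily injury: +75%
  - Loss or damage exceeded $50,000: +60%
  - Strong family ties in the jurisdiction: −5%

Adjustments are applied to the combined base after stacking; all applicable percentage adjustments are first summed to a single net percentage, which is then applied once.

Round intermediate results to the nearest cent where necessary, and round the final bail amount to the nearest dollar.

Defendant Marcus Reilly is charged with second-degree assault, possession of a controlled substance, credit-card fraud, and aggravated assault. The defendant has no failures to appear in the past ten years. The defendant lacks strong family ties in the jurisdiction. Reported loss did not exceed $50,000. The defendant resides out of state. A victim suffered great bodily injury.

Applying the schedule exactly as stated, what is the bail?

$331,650

Base amounts from the schedule: second-degree assault $111,500; possession of a controlled substance $4,700; credit-card fraud $22,450; aggravated assault $45,600.
Stacking rule: sum of all bases. $111,500 + $4,700 + $22,450 + $45,600 = $184,250.
Net percentage adjustment: +25% −20% +75% = +80%. $184,250 × 1.8 = $331,650.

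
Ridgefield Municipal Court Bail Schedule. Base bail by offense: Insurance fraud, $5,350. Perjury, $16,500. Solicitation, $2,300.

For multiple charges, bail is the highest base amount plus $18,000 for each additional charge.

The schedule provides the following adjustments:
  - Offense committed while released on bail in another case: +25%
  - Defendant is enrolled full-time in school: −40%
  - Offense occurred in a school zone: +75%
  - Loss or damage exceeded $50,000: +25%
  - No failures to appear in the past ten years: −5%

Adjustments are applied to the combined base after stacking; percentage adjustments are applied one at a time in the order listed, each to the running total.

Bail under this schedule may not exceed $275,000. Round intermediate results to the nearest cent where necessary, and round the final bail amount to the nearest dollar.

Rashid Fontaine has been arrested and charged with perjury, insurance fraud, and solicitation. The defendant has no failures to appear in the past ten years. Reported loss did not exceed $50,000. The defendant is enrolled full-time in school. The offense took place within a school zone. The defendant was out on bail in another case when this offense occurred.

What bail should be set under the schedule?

Base amounts from the schedule: perjury $16,500; insurance fraud $5,350; solicitation $2,300.
Stacking rule: highest base plus $18,000 per additional charge. Highest is perjury at $16,500; 2 additional charges → +$36,000. Combined base = $52,500.
Offense committed while released on bail in another case (+25%): $52,500 × 1.25 = $65,625.
Defendant is enrolled full-time in school (−40%): $65,625 × 0.6 = $39,375.
Offense occurred in a school zone (+75%): $39,375 × 1.75 = $68,906.25.
No failures to appear in the past ten years (−5%): $68,906.25 × 0.95 = $65,460.94.
$65,460.94 is within the $275,000 maximum.
Rounded to the nearest dollar: $65,461.

$65,461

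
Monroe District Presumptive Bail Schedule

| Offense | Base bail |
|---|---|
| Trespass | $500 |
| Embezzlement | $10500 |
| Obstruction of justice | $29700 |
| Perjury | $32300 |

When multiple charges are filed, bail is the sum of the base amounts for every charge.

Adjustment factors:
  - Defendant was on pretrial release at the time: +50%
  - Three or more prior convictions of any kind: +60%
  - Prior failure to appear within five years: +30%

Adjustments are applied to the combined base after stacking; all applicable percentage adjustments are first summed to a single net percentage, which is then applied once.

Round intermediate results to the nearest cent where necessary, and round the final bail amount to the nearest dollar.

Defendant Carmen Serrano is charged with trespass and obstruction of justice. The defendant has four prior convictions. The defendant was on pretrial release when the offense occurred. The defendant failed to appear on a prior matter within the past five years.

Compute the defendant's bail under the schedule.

Base amounts from the schedule: trespass $500; obstruction of justice $29700.
Stacking rule: sum of all bases. $500 + $29700 = $30200.
Net percentage adjustment: +50% +60% +30% = +140%. $30200 × 2.4 = $72480.

$72480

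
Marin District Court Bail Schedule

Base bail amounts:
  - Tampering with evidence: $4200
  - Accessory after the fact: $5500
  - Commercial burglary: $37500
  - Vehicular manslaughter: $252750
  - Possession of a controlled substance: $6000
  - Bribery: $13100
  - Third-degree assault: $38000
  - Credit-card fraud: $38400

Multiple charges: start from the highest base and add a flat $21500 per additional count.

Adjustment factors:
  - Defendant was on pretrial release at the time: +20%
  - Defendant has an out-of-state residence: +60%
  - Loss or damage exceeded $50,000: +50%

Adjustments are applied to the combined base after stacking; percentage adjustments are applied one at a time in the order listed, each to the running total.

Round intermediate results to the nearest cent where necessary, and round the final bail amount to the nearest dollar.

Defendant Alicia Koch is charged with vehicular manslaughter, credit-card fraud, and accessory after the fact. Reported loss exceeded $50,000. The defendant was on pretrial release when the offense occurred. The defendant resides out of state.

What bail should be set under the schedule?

$851760

Base amounts from the schedule: vehicular manslaughter $252750; credit-card fraud $38400; accessory after the fact $5500.
Stacking rule: highest base plus $21500 per additional charge. Highest is vehicular manslaughter at $252750; 2 additional charges → +$43000. Combined base = $295750.
Defendant was on pretrial release at the time (+20%): $295750 × 1.2 = $354900.
Defendant has an out-of-state residence (+60%): $354900 × 1.6 = $567840.
Loss or damage exceeded $50,000 (+50%): $567840 × 1.5 = $851760.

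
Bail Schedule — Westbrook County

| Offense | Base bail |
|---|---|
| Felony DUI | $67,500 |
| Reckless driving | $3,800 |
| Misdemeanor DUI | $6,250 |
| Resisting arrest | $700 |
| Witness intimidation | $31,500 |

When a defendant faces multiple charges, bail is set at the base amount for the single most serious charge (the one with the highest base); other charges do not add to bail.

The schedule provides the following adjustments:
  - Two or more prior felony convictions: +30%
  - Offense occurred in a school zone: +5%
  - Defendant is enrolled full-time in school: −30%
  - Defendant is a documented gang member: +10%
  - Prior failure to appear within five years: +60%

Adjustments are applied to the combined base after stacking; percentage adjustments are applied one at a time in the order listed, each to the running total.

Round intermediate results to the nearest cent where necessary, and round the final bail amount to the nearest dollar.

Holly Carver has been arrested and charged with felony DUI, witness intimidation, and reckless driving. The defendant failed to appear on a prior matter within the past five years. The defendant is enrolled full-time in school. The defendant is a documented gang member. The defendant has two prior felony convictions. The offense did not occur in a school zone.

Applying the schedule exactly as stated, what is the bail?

$108,108

Base amounts from the schedule: felony DUI $67,500; witness intimidation $31,500; reckless driving $3,800.
Stacking rule: use the highest base only. Highest is felony DUI at $67,500. Combined base = $67,500.
Two or more prior felony convictions (+30%): $67,500 × 1.3 = $87,750.
Defendant is enrolled full-time in school (−30%): $87,750 × 0.7 = $61,425.
Defendant is a documented gang member (+10%): $61,425 × 1.1 = $67,567.50.
Prior failure to appear within five years (+60%): $67,567.50 × 1.6 = $108,108.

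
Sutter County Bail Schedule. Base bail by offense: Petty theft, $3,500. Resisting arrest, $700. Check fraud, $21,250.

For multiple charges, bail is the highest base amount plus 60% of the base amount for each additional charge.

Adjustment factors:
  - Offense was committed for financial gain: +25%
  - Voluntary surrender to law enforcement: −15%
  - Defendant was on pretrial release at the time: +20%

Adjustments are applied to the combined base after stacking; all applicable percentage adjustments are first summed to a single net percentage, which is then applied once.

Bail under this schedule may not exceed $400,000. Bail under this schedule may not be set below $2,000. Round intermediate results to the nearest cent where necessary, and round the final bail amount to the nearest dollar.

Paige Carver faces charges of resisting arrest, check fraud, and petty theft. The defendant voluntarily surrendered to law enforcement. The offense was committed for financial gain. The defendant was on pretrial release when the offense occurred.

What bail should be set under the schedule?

Base amounts from the schedule: resisting arrest $700; check fraud $21,250; petty theft $3,500.
Stacking rule: highest base plus 60% of each additional charge. Highest is check fraud at $21,250. Additional: $700 × 60% = $420; $3,500 × 60% = $2,100. Combined base = $21,250 + $2,520 = $23,770.
Net percentage adjustment: +25% −15% +20% = +30%. $23,770 × 1.3 = $30,901.
$30,901 is within the $400,000 maximum.
$30,901 is at or above the $2,000 minimum.

$30,901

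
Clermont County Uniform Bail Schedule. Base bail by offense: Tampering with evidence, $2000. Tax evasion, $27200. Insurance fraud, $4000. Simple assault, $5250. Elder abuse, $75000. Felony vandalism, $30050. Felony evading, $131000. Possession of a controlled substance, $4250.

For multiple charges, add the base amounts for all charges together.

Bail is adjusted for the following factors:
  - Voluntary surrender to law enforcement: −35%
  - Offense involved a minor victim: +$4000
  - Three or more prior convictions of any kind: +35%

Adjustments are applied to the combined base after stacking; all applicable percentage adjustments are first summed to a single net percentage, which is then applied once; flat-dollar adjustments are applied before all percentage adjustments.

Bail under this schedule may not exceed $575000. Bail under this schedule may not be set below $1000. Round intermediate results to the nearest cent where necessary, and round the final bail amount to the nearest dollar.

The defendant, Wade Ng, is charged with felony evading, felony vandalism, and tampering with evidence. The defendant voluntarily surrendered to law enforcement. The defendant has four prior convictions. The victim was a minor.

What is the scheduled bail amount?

$167050

Base amounts from the schedule: felony evading $131000; felony vandalism $30050; tampering with evidence $2000.
Stacking rule: sum of all bases. $131000 + $30050 + $2000 = $163050.
Offense involved a minor victim (+$4000 flat): $163050 + $4000 = $167050.
Net percentage adjustment: −35% +35% = +0%. $167050 × 1 = $167050.
$167050 is within the $575000 maximum.
$167050 is at or above the $1000 minimum.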